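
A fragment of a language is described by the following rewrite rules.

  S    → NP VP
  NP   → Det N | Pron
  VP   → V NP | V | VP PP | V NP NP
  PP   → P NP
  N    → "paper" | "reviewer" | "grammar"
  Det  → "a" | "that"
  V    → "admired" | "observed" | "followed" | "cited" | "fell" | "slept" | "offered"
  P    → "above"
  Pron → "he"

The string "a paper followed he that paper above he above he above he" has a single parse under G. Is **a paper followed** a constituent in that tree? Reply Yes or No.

[S [NP [Det a] [N paper]] [VP [VP [VP [VP [V followed] [NP [Pron he]] [NP [Det that] [N paper]]] [PP [P above] [NP [Pron he]]]] [PP [P above] [NP [Pron he]]]] [PP [P above] [NP [Pron he]]]]]
The smallest constituent containing 'a paper followed' is the S spanning 'a paper followed he that paper above he above he above he'; no single node in the tree dominates exactly the given words.

No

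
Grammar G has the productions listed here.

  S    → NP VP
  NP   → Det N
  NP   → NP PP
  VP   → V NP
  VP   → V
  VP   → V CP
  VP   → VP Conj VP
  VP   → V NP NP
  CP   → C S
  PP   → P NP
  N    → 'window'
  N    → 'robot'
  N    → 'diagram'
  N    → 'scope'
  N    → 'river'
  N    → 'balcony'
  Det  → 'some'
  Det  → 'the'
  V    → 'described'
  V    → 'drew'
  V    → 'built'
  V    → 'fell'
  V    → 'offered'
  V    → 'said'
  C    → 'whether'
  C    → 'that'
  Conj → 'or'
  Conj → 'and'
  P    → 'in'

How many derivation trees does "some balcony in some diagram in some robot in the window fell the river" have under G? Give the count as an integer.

Two of the 5 distinct bracketings:
[S [NP [NP [Det some] [N balcony]] [PP [P in] [NP [NP [Det some] [N diagram]] [PP [P in] [NP [NP [Det some] [N robot]] [PP [P in] [NP [Det the] [N window]]]]]]]] [VP [V fell] [NP [Det the] [N river]]]]
[S [NP [NP [Det some] [N balcony]] [PP [P in] [NP [NP [NP [Det some] [N diagram]] [PP [P in] [NP [Det some] [N robot]]]] [PP [P in] [NP [Det the] [N window]]]]]] [VP [V fell] [NP [Det the] [N river]]]]
The trees differ in how a recursive rule is bracketed over the same span.

5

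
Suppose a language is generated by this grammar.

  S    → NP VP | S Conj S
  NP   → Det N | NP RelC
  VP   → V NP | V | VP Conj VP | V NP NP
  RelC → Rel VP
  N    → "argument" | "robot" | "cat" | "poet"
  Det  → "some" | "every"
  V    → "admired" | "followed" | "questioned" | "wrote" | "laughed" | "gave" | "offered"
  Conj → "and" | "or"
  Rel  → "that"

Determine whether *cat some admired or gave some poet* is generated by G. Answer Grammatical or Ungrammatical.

A Det word can never sit immediately before a V word in any string this grammar generates, so the substring 'some admired' rules out a derivation.

Ungrammatical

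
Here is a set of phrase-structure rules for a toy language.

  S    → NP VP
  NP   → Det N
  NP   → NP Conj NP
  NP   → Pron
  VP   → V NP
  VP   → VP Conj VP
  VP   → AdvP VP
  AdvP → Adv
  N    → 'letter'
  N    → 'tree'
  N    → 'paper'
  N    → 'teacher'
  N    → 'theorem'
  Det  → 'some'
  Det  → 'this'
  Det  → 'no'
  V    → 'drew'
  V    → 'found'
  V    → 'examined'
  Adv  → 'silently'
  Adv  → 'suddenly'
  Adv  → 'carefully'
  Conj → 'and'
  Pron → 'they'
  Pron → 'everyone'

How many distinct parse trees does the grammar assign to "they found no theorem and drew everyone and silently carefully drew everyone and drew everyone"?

9

Two of the 9 distinct bracketings:
[S [NP [Pron they]] [VP [VP [V found] [NP [Det no] [N theorem]]] [Conj and] [VP [VP [V drew] [NP [Pron everyone]]] [Conj and] [VP [VP [AdvP [Adv silently]] [VP [AdvP [Adv carefully]] [VP [V drew] [NP [Pron everyone]]]]] [Conj and] [VP [V drew] [NP [Pron everyone]]]]]]]
[S [NP [Pron they]] [VP [VP [V found] [NP [Det no] [N theorem]]] [Conj and] [VP [VP [V drew] [NP [Pron everyone]]] [Conj and] [VP [AdvP [Adv silently]] [VP [VP [AdvP [Adv carefully]] [VP [V drew] [NP [Pron everyone]]]] [Conj and] [VP [V drew] [NP [Pron everyone]]]]]]]]
The trees differ in how a recursive rule is bracketed over the same span.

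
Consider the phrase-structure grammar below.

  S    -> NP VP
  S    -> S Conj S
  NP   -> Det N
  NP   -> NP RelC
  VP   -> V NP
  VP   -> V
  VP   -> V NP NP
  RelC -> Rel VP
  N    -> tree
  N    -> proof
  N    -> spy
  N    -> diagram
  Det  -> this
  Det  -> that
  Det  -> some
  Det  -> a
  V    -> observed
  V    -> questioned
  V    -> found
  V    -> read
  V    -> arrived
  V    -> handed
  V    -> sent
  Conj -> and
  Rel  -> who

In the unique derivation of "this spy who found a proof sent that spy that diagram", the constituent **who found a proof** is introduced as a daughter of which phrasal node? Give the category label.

[S [NP [NP [Det this] [N spy]] [RelC [Rel who] [VP [V found] [NP [Det a] [N proof]]]]] [VP [V sent] [NP [Det that] [N spy]] [NP [Det that] [N diagram]]]]
The span 'who found a proof' is the RelC node built by RelC → Rel VP.
Its mother is the NP built by NP → NP RelC.

NP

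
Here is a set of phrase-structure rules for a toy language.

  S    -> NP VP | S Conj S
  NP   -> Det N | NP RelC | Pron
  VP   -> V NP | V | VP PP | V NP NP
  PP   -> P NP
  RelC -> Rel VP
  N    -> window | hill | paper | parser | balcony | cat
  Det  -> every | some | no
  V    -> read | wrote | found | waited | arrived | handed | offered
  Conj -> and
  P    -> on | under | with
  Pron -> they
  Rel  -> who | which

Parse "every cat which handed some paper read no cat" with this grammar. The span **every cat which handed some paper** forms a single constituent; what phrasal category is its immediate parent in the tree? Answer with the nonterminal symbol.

S

S
  NP
    NP
      Det: every
      N: cat
    RelC
      Rel: which
      VP
        V: handed
        NP
          Det: some
          N: paper
  VP
    V: read
    NP
      Det: no
      N: cat
The span 'every cat which handed some paper' is the NP node built by NP → NP RelC.
Its mother is the S built by S → NP VP.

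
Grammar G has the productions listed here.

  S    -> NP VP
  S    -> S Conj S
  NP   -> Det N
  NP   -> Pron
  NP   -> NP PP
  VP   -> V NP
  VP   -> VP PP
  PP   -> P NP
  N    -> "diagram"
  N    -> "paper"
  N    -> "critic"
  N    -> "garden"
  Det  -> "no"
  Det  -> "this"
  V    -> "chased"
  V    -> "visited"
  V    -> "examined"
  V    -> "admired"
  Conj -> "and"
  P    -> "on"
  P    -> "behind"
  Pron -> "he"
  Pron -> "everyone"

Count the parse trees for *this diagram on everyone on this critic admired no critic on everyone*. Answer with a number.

4

Two of the 4 distinct bracketings:
[S [NP [NP [Det this] [N diagram]] [PP [P on] [NP [NP [Pron everyone]] [PP [P on] [NP [Det this] [N critic]]]]]] [VP [V admired] [NP [NP [Det no] [N critic]] [PP [P on] [NP [Pron everyone]]]]]]
[S [NP [NP [Det this] [N diagram]] [PP [P on] [NP [NP [Pron everyone]] [PP [P on] [NP [Det this] [N critic]]]]]] [VP [VP [V admired] [NP [Det no] [N critic]]] [PP [P on] [NP [Pron everyone]]]]]
The difference turns on whether VP → VP PP is used at the relevant span, versus an alternative expansion of VP.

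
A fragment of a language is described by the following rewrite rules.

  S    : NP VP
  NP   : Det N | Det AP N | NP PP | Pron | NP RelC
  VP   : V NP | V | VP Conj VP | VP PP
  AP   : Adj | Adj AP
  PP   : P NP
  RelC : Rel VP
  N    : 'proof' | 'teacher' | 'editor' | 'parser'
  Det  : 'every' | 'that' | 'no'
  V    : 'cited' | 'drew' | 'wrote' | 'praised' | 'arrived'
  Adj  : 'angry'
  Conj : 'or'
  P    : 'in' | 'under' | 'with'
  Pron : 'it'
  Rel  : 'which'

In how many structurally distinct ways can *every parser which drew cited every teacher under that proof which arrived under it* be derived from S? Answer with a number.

Two of the 10 distinct bracketings:
[S [NP [NP [Det every] [N parser]] [RelC [Rel which] [VP [V drew]]]] [VP [V cited] [NP [NP [Det every] [N teacher]] [PP [P under] [NP [NP [NP [Det that] [N proof]] [RelC [Rel which] [VP [V arrived]]]] [PP [P under] [NP [Pron it]]]]]]]]
[S [NP [NP [Det every] [N parser]] [RelC [Rel which] [VP [V drew]]]] [VP [V cited] [NP [NP [Det every] [N teacher]] [PP [P under] [NP [NP [Det that] [N proof]] [RelC [Rel which] [VP [VP [V arrived]] [PP [P under] [NP [Pron it]]]]]]]]]]
The difference turns on whether VP → VP PP is used at the relevant span, versus an alternative expansion of VP.

10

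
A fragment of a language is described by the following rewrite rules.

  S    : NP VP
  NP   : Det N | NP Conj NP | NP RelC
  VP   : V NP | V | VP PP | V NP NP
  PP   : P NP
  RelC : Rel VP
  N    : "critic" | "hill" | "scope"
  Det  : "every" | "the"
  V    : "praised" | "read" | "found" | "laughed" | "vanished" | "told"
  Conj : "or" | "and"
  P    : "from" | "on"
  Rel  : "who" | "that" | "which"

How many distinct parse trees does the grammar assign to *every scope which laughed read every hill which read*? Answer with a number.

1

[S [NP [NP [Det every] [N scope]] [RelC [Rel which] [VP [V laughed]]]] [VP [V read] [NP [NP [Det every] [N hill]] [RelC [Rel which] [VP [V read]]]]]]
No rule offers an alternative attachment or grouping for any span, so this is the only derivation.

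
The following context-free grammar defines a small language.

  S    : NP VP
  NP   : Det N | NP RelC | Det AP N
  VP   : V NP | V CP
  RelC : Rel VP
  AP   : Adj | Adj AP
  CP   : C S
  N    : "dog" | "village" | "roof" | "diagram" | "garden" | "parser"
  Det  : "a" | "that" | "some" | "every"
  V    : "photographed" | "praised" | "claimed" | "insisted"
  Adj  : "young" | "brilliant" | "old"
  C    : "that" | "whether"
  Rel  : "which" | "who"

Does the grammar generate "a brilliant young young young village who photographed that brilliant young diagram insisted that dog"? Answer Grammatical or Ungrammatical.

[S [NP [NP [Det a] [AP [Adj brilliant] [AP [Adj young] [AP [Adj young] [AP [Adj young]]]]] [N village]] [RelC [Rel who] [VP [V photographed] [NP [Det that] [AP [Adj brilliant] [AP [Adj young]]] [N diagram]]]]] [VP [V insisted] [NP [Det that] [N dog]]]]
The bracketing above is licensed at every node by one of the given productions, with S at the root.

Grammatical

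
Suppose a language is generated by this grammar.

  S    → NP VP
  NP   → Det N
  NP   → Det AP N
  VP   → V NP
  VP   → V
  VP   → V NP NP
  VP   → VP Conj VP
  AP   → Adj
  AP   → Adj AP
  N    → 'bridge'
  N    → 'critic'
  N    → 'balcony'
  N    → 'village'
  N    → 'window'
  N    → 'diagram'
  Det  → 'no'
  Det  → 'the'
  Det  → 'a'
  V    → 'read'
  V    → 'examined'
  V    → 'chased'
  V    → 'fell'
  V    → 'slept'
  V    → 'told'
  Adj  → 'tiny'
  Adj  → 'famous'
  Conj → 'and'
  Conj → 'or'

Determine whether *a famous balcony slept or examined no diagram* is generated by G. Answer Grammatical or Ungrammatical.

[S [NP [Det a] [AP [Adj famous]] [N balcony]] [VP [VP [V slept]] [Conj or] [VP [V examined] [NP [Det no] [N diagram]]]]]
Each bracket corresponds to one application of a listed rule, so the string is derivable from S.

Grammatical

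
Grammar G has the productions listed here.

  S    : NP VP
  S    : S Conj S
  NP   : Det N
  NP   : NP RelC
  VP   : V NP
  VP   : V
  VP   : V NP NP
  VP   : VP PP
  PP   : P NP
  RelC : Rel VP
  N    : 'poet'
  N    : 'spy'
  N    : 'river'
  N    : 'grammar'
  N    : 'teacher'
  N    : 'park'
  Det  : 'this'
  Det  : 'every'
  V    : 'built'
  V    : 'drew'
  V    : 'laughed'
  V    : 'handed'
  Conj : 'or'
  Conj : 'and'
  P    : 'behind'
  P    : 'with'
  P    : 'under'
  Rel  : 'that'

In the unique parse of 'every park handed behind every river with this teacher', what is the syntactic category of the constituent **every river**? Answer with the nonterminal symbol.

NP

[S [NP [Det every] [N park]] [VP [VP [VP [V handed]] [PP [P behind] [NP [Det every] [N river]]]] [PP [P with] [NP [Det this] [N teacher]]]]]
The span 'every river' is the NP node built by NP → Det N.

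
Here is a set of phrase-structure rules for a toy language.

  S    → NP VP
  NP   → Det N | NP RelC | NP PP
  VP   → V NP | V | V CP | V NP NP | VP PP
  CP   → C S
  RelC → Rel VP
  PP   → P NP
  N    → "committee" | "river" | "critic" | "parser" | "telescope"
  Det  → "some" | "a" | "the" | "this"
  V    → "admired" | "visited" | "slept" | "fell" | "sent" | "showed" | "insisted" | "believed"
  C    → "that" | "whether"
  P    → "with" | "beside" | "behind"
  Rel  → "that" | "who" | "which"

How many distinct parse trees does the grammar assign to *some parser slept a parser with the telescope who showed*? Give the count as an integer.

3

Two of the 3 distinct bracketings:
[S [NP [Det some] [N parser]] [VP [V slept] [NP [NP [NP [Det a] [N parser]] [PP [P with] [NP [Det the] [N telescope]]]] [RelC [Rel who] [VP [V showed]]]]]]
[S [NP [Det some] [N parser]] [VP [V slept] [NP [NP [Det a] [N parser]] [PP [P with] [NP [NP [Det the] [N telescope]] [RelC [Rel who] [VP [V showed]]]]]]]]
The trees differ in how a recursive rule is bracketed over the same span.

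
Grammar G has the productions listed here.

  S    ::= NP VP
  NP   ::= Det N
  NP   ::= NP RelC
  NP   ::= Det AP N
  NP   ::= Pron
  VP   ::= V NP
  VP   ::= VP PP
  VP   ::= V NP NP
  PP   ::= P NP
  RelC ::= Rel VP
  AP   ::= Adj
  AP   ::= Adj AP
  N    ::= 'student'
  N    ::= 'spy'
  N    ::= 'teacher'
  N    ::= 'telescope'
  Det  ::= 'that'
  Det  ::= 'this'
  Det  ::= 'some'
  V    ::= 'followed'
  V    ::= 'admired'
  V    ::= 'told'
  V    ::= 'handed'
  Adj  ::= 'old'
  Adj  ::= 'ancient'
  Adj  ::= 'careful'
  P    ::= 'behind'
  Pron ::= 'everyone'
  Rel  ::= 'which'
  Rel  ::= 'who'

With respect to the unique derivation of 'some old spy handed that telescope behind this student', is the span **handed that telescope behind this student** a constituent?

Yes

[S [NP [Det some] [AP [Adj old]] [N spy]] [VP [VP [V handed] [NP [Det that] [N telescope]]] [PP [P behind] [NP [Det this] [N student]]]]]
The words 'handed that telescope behind this student' are exhaustively dominated by a single VP node (built by VP → VP PP), so they form a constituent.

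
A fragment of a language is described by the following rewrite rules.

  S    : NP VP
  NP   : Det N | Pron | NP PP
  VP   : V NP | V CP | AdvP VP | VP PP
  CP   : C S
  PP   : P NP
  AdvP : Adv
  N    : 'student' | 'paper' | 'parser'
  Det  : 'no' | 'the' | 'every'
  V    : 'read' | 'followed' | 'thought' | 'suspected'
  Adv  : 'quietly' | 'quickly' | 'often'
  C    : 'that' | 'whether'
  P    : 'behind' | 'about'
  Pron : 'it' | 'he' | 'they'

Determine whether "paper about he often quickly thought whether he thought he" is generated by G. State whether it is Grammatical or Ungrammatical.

Ungrammatical

For S → NP VP, no prefix of the string parses as an NP.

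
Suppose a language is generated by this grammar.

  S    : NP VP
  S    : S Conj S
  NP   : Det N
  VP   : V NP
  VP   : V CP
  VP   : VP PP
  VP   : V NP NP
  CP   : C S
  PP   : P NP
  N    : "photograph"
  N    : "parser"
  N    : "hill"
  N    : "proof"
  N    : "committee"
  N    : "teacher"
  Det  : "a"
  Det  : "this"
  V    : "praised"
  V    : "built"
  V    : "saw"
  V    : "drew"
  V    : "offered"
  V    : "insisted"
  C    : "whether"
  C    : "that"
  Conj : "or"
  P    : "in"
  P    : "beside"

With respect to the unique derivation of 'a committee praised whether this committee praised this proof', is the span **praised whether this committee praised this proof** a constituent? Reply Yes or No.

Yes

[S [NP [Det a] [N committee]] [VP [V praised] [CP [C whether] [S [NP [Det this] [N committee]] [VP [V praised] [NP [Det this] [N proof]]]]]]]
The words 'praised whether this committee praised this proof' are exhaustively dominated by a single VP node (built by VP → V CP), so they form a constituent.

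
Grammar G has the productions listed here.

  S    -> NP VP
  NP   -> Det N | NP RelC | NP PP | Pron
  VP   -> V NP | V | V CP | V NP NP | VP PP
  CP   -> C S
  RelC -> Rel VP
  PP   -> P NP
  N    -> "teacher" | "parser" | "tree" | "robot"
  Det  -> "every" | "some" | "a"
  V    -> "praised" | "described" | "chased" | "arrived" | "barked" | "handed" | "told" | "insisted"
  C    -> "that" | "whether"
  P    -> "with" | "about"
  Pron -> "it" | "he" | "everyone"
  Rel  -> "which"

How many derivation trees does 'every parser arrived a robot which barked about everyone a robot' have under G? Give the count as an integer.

2

The two bracketings:
[S [NP [Det every] [N parser]] [VP [V arrived] [NP [NP [Det a] [N robot]] [RelC [Rel which] [VP [VP [V barked]] [PP [P about] [NP [Pron everyone]]]]]] [NP [Det a] [N robot]]]]
[S [NP [Det every] [N parser]] [VP [V arrived] [NP [NP [NP [Det a] [N robot]] [RelC [Rel which] [VP [V barked]]]] [PP [P about] [NP [Pron everyone]]]] [NP [Det a] [N robot]]]]
The difference turns on whether NP → NP PP is used at the relevant span, versus an alternative expansion of NP.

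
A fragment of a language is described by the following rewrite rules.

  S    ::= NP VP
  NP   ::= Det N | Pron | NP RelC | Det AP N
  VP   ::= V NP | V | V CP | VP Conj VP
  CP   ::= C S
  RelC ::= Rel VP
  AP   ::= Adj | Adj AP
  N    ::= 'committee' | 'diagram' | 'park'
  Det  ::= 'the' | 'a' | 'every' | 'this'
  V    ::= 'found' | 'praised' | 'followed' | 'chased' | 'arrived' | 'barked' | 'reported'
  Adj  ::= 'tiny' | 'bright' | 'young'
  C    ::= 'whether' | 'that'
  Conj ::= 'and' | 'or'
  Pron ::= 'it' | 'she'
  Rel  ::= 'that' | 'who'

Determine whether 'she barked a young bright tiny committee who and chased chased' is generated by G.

A Rel word can never sit immediately before a Conj word in any string this grammar generates, so the substring 'who and' rules out a derivation.

Ungrammatical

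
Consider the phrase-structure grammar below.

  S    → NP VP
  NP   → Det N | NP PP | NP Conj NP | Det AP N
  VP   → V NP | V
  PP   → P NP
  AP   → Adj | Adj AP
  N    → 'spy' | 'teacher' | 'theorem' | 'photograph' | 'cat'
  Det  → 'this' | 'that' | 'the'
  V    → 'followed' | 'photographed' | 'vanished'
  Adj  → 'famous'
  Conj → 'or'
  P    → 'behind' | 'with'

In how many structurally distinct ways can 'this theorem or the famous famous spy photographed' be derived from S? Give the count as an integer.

1

[S [NP [NP [Det this] [N theorem]] [Conj or] [NP [Det the] [AP [Adj famous] [AP [Adj famous]]] [N spy]]] [VP [V photographed]]]
No rule offers an alternative attachment or grouping for any span, so this is the only derivation.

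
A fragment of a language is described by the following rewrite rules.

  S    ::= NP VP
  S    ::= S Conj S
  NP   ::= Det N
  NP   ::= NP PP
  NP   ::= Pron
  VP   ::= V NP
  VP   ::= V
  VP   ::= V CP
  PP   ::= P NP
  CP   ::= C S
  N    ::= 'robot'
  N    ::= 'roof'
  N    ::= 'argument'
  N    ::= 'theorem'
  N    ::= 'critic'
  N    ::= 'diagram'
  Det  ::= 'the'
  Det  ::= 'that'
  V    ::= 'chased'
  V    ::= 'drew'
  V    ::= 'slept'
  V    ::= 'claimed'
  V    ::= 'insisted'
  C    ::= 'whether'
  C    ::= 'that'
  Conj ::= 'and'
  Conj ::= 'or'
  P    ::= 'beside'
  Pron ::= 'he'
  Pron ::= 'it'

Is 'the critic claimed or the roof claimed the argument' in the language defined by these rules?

Grammatical

S
  S
    NP
      Det: the
      N: critic
    VP
      V: claimed
  Conj: or
  S
    NP
      Det: the
      N: roof
    VP
      V: claimed
      NP
        Det: the
        N: argument
Every word is introduced by a lexical rule and the phrasal rules combine the resulting categories into a single S.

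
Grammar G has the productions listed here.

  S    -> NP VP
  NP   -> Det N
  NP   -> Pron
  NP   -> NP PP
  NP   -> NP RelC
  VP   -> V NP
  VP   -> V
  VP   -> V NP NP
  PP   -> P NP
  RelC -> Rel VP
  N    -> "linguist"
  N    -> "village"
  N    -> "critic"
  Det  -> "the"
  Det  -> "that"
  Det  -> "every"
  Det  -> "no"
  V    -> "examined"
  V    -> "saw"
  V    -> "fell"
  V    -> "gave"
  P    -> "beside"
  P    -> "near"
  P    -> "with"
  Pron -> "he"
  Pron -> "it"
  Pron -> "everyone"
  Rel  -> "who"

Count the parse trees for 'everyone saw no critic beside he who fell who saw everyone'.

6

Two of the 6 distinct bracketings:
[S [NP [Pron everyone]] [VP [V saw] [NP [NP [Det no] [N critic]] [PP [P beside] [NP [NP [NP [Pron he]] [RelC [Rel who] [VP [V fell]]]] [RelC [Rel who] [VP [V saw] [NP [Pron everyone]]]]]]]]]
[S [NP [Pron everyone]] [VP [V saw] [NP [NP [NP [Det no] [N critic]] [PP [P beside] [NP [NP [Pron he]] [RelC [Rel who] [VP [V fell]]]]]] [RelC [Rel who] [VP [V saw] [NP [Pron everyone]]]]]]]
The trees differ in how a recursive rule is bracketed over the same span.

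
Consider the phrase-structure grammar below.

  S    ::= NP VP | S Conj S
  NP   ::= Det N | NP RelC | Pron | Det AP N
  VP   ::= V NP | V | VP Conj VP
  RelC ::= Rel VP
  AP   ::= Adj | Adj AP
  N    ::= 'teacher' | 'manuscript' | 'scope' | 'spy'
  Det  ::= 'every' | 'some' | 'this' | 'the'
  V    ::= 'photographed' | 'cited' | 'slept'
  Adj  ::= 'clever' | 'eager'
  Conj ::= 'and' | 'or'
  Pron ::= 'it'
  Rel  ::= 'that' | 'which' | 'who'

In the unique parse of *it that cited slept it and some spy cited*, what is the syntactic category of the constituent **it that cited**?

NP

S
  S
    NP
      NP
        Pron: it
      RelC
        Rel: that
        VP
          V: cited
    VP
      V: slept
      NP
        Pron: it
  Conj: and
  S
    NP
      Det: some
      N: spy
    VP
      V: cited
The span 'it that cited' is the NP node built by NP → NP RelC.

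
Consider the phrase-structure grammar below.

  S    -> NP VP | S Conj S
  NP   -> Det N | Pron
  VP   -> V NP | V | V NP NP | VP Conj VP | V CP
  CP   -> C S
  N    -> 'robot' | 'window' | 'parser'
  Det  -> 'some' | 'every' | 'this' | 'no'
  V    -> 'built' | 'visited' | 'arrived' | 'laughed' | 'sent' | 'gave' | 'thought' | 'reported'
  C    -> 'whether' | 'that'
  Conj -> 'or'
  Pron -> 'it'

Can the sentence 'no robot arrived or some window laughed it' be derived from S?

Grammatical

[S [S [NP [Det no] [N robot]] [VP [V arrived]]] [Conj or] [S [NP [Det some] [N window]] [VP [V laughed] [NP [Pron it]]]]]
The bracketing above is licensed at every node by one of the given productions, with S at the root.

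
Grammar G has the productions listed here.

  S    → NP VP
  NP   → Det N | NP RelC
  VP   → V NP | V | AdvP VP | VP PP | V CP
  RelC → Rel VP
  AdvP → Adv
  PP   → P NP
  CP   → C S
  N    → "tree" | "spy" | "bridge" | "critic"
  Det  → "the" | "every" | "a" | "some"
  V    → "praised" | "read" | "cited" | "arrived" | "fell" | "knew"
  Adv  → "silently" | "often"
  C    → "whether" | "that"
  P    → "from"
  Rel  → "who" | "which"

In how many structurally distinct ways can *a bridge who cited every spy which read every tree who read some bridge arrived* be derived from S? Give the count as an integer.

Two of the 5 distinct bracketings:
[S [NP [NP [Det a] [N bridge]] [RelC [Rel who] [VP [V cited] [NP [NP [Det every] [N spy]] [RelC [Rel which] [VP [V read] [NP [NP [Det every] [N tree]] [RelC [Rel who] [VP [V read] [NP [Det some] [N bridge]]]]]]]]]]] [VP [V arrived]]]
[S [NP [NP [Det a] [N bridge]] [RelC [Rel who] [VP [V cited] [NP [NP [NP [Det every] [N spy]] [RelC [Rel which] [VP [V read] [NP [Det every] [N tree]]]]] [RelC [Rel who] [VP [V read] [NP [Det some] [N bridge]]]]]]]] [VP [V arrived]]]
The trees differ in how a recursive rule is bracketed over the same span.

5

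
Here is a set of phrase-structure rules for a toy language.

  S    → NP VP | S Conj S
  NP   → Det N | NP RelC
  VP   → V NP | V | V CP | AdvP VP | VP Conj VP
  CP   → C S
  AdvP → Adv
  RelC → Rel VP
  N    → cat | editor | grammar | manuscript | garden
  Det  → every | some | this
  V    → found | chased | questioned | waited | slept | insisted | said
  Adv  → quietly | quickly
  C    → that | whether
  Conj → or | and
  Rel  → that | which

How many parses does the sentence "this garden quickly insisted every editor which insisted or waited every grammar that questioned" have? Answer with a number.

4

Two of the 4 distinct bracketings:
[S [NP [Det this] [N garden]] [VP [AdvP [Adv quickly]] [VP [V insisted] [NP [NP [Det every] [N editor]] [RelC [Rel which] [VP [VP [V insisted]] [Conj or] [VP [V waited] [NP [NP [Det every] [N grammar]] [RelC [Rel that] [VP [V questioned]]]]]]]]]]]
[S [NP [Det this] [N garden]] [VP [AdvP [Adv quickly]] [VP [V insisted] [NP [NP [NP [Det every] [N editor]] [RelC [Rel which] [VP [VP [V insisted]] [Conj or] [VP [V waited] [NP [Det every] [N grammar]]]]]] [RelC [Rel that] [VP [V questioned]]]]]]]
The trees differ in how a recursive rule is bracketed over the same span.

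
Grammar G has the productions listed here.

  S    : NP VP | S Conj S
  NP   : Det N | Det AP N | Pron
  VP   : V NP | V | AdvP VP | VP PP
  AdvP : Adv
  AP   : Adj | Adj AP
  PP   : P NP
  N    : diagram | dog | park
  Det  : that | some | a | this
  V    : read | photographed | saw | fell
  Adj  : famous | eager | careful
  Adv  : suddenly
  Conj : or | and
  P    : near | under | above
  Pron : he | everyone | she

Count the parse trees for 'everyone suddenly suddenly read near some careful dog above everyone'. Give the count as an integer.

Two of the 6 distinct bracketings:
[S [NP [Pron everyone]] [VP [AdvP [Adv suddenly]] [VP [AdvP [Adv suddenly]] [VP [VP [VP [V read]] [PP [P near] [NP [Det some] [AP [Adj careful]] [N dog]]]] [PP [P above] [NP [Pron everyone]]]]]]]
[S [NP [Pron everyone]] [VP [AdvP [Adv suddenly]] [VP [VP [AdvP [Adv suddenly]] [VP [VP [V read]] [PP [P near] [NP [Det some] [AP [Adj careful]] [N dog]]]]] [PP [P above] [NP [Pron everyone]]]]]]
The trees differ in how a recursive rule is bracketed over the same span.

6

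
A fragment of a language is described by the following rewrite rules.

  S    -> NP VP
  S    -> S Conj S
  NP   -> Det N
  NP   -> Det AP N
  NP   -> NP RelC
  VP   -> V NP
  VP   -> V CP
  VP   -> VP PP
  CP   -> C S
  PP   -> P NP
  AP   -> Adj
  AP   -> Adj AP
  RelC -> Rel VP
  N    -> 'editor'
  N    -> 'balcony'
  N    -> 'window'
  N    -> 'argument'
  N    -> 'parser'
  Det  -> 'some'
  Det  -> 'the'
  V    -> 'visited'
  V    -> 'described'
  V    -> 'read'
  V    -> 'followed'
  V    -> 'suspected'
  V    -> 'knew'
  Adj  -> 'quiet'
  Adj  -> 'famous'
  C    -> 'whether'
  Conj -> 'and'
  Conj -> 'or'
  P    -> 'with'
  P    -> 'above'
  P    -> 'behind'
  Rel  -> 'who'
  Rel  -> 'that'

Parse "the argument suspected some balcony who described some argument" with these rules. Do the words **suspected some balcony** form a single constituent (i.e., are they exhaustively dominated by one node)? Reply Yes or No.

No

[S [NP [Det the] [N argument]] [VP [V suspected] [NP [NP [Det some] [N balcony]] [RelC [Rel who] [VP [V described] [NP [Det some] [N argument]]]]]]]
The smallest constituent containing 'suspected some balcony' is the VP spanning 'suspected some balcony who described some argument'; no single node in the tree dominates exactly the given words.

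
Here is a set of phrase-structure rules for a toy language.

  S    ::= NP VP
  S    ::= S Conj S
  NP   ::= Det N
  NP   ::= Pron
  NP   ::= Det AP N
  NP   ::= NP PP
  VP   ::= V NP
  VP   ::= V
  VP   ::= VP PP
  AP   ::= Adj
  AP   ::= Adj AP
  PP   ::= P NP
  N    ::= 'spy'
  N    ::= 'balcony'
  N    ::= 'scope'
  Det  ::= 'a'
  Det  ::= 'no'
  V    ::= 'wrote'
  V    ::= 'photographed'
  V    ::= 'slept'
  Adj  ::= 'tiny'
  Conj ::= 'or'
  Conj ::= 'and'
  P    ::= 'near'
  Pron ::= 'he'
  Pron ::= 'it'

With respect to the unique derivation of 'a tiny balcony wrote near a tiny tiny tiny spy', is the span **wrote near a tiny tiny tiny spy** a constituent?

Yes

[S [NP [Det a] [AP [Adj tiny]] [N balcony]] [VP [VP [V wrote]] [PP [P near] [NP [Det a] [AP [Adj tiny] [AP [Adj tiny] [AP [Adj tiny]]]] [N spy]]]]]
The words 'wrote near a tiny tiny tiny spy' are exhaustively dominated by a single VP node (built by VP → VP PP), so they form a constituent.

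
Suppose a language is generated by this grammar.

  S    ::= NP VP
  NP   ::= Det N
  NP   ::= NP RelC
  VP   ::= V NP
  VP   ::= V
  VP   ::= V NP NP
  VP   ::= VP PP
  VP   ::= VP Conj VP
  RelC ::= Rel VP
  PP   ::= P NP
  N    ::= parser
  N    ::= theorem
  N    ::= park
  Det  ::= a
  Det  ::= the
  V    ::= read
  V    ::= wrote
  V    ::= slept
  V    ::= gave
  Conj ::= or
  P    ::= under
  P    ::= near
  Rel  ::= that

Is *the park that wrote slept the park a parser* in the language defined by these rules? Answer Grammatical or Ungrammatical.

Grammatical

[S [NP [NP [Det the] [N park]] [RelC [Rel that] [VP [V wrote]]]] [VP [V slept] [NP [Det the] [N park]] [NP [Det a] [N parser]]]]
Every word is introduced by a lexical rule and the phrasal rules combine the resulting categories into a single S.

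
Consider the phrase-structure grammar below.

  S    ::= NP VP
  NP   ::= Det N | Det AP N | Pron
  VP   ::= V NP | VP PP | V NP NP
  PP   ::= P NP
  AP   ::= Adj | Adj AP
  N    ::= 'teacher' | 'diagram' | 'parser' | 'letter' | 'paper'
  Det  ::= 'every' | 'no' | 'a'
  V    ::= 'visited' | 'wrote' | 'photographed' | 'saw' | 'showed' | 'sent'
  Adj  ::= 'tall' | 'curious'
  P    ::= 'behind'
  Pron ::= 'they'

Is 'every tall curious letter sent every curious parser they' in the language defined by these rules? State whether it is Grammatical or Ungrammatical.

S
  NP
    Det: every
    AP
      Adj: tall
      AP
        Adj: curious
    N: letter
  VP
    V: sent
    NP
      Det: every
      AP
        Adj: curious
      N: parser
    NP
      Pron: they
The bracketing above is licensed at every node by one of the given productions, with S at the root.

Grammatical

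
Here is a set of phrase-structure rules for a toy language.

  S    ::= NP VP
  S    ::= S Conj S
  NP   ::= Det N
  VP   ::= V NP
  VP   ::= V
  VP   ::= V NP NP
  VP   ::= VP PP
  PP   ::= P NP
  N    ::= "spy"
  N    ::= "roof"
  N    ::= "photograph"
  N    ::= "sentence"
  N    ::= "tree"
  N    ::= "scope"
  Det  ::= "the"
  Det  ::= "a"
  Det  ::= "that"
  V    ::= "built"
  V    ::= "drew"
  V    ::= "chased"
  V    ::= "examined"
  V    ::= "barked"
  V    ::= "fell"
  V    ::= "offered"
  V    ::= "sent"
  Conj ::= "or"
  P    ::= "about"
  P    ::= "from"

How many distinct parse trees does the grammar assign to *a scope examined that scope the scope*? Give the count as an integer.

1

[S [NP [Det a] [N scope]] [VP [V examined] [NP [Det that] [N scope]] [NP [Det the] [N scope]]]]
No rule offers an alternative attachment or grouping for any span, so this is the only derivation.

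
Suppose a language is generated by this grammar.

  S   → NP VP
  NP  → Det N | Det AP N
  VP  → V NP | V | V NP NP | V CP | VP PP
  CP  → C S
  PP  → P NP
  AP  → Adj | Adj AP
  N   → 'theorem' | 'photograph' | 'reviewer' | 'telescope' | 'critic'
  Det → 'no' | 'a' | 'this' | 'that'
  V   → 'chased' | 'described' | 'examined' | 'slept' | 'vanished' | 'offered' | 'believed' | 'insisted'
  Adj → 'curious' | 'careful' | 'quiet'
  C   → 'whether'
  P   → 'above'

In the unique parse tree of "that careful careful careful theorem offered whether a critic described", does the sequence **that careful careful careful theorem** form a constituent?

Yes

[S [NP [Det that] [AP [Adj careful] [AP [Adj careful] [AP [Adj careful]]]] [N theorem]] [VP [V offered] [CP [C whether] [S [NP [Det a] [N critic]] [VP [V described]]]]]]
The words 'that careful careful careful theorem' are exhaustively dominated by a single NP node (built by NP → Det AP N), so they form a constituent.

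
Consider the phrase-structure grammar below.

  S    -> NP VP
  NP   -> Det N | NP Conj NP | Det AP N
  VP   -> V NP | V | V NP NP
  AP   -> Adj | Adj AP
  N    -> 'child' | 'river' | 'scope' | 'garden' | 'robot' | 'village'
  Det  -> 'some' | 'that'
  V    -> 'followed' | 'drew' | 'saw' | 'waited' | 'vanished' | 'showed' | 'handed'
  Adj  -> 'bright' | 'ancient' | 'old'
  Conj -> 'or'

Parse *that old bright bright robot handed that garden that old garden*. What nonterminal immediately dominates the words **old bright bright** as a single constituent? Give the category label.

AP

[S [NP [Det that] [AP [Adj old] [AP [Adj bright] [AP [Adj bright]]]] [N robot]] [VP [V handed] [NP [Det that] [N garden]] [NP [Det that] [AP [Adj old]] [N garden]]]]
The span 'old bright bright' is the AP node built by AP → Adj AP.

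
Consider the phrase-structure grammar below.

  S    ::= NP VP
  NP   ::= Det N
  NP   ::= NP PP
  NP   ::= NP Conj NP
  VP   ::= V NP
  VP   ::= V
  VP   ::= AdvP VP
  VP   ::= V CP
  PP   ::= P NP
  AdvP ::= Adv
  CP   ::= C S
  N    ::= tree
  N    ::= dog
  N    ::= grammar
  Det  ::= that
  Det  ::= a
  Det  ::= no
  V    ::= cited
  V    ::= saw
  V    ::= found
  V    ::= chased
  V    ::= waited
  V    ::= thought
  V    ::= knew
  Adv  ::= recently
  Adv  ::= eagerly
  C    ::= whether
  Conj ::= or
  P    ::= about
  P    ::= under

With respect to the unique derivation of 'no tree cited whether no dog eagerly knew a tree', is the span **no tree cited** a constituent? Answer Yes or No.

No

[S [NP [Det no] [N tree]] [VP [V cited] [CP [C whether] [S [NP [Det no] [N dog]] [VP [AdvP [Adv eagerly]] [VP [V knew] [NP [Det a] [N tree]]]]]]]]
The smallest constituent containing 'no tree cited' is the S spanning 'no tree cited whether no dog eagerly knew a tree'; no single node in the tree dominates exactly the given words.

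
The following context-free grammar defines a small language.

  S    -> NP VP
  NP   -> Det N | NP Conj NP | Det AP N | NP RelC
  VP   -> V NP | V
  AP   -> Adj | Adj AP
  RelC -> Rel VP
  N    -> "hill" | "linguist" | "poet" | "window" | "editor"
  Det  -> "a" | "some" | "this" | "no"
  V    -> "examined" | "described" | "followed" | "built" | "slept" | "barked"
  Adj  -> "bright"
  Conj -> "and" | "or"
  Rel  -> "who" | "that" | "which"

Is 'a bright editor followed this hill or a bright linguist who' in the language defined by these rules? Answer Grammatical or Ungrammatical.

Ungrammatical

For S → NP VP, the only prefix that parses as NP is 'a bright editor', but the remainder 'followed this hill or a bright linguist who' is not a VP under these rules.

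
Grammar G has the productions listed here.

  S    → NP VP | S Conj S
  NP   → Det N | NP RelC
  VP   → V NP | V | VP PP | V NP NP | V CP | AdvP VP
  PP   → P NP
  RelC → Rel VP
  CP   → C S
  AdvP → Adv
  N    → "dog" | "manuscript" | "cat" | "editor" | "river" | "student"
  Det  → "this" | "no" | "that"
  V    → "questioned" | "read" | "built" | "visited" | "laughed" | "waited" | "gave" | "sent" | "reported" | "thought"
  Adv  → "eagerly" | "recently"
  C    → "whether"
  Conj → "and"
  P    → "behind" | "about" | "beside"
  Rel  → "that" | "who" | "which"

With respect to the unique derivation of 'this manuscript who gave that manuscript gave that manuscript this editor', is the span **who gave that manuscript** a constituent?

[S [NP [NP [Det this] [N manuscript]] [RelC [Rel who] [VP [V gave] [NP [Det that] [N manuscript]]]]] [VP [V gave] [NP [Det that] [N manuscript]] [NP [Det this] [N editor]]]]
The words 'who gave that manuscript' are exhaustively dominated by a single RelC node (built by RelC → Rel VP), so they form a constituent.

Yes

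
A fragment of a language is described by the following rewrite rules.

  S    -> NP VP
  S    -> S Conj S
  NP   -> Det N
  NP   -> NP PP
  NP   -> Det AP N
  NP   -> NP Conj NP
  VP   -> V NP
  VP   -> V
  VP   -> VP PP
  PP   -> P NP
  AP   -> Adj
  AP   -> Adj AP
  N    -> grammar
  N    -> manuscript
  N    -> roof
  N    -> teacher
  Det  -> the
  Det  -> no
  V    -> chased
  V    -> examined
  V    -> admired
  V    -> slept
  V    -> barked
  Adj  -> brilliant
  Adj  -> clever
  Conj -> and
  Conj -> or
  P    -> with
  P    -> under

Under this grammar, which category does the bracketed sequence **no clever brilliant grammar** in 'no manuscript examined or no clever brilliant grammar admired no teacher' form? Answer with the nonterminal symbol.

NP

S
  S
    NP
      Det: no
      N: manuscript
    VP
      V: examined
  Conj: or
  S
    NP
      Det: no
      AP
        Adj: clever
        AP
          Adj: brilliant
      N: grammar
    VP
      V: admired
      NP
        Det: no
        N: teacher
The span 'no clever brilliant grammar' is the NP node built by NP → Det AP N.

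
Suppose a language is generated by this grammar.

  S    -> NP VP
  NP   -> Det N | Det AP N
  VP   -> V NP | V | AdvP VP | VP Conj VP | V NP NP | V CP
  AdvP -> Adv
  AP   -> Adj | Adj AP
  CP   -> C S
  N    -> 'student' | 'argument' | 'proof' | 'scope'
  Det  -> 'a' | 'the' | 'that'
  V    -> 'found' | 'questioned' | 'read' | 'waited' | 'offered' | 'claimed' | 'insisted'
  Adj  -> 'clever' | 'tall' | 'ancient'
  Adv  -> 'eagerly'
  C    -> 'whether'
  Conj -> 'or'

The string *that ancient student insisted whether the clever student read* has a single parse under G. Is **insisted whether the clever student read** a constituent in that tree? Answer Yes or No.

Yes

[S [NP [Det that] [AP [Adj ancient]] [N student]] [VP [V insisted] [CP [C whether] [S [NP [Det the] [AP [Adj clever]] [N student]] [VP [V read]]]]]]
The words 'insisted whether the clever student read' are exhaustively dominated by a single VP node (built by VP → V CP), so they form a constituent.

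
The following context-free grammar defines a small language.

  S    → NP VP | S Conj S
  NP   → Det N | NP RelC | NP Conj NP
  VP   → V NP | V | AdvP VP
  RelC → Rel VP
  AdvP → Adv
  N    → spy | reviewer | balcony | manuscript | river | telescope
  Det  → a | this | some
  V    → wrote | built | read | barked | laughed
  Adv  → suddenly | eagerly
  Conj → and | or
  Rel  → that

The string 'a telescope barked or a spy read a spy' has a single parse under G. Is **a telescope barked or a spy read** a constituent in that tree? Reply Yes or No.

No

[S [S [NP [Det a] [N telescope]] [VP [V barked]]] [Conj or] [S [NP [Det a] [N spy]] [VP [V read] [NP [Det a] [N spy]]]]]
The smallest constituent containing 'a telescope barked or a spy read' is the S spanning 'a telescope barked or a spy read a spy'; no single node in the tree dominates exactly the given words.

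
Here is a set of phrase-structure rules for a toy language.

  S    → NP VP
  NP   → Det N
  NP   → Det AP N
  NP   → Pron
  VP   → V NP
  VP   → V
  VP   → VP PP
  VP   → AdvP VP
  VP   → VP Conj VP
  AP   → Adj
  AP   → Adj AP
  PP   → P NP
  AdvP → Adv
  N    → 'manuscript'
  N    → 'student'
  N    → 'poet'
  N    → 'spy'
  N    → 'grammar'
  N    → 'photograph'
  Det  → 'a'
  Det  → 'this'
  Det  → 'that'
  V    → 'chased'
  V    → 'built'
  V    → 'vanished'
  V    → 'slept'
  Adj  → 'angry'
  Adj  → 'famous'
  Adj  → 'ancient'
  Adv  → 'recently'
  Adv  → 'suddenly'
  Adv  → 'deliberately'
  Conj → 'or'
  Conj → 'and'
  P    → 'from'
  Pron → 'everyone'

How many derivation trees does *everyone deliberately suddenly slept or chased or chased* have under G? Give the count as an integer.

9

Two of the 9 distinct bracketings:
[S [NP [Pron everyone]] [VP [AdvP [Adv deliberately]] [VP [AdvP [Adv suddenly]] [VP [VP [V slept]] [Conj or] [VP [VP [V chased]] [Conj or] [VP [V chased]]]]]]]
[S [NP [Pron everyone]] [VP [AdvP [Adv deliberately]] [VP [AdvP [Adv suddenly]] [VP [VP [VP [V slept]] [Conj or] [VP [V chased]]] [Conj or] [VP [V chased]]]]]]
The trees differ in how a recursive rule is bracketed over the same span.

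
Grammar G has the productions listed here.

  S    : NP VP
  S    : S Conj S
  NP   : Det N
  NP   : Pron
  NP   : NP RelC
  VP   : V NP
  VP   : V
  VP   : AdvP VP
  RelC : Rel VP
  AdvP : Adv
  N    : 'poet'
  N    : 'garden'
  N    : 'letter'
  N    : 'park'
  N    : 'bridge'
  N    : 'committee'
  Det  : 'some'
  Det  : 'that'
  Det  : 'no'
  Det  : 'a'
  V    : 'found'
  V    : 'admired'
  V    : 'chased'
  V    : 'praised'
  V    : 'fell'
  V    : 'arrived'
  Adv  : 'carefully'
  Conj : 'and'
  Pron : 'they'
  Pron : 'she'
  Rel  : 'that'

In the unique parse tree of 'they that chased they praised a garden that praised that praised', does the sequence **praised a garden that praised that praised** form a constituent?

Yes

[S [NP [NP [Pron they]] [RelC [Rel that] [VP [V chased] [NP [Pron they]]]]] [VP [V praised] [NP [NP [NP [Det a] [N garden]] [RelC [Rel that] [VP [V praised]]]] [RelC [Rel that] [VP [V praised]]]]]]
The words 'praised a garden that praised that praised' are exhaustively dominated by a single VP node (built by VP → V NP), so they form a constituent.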